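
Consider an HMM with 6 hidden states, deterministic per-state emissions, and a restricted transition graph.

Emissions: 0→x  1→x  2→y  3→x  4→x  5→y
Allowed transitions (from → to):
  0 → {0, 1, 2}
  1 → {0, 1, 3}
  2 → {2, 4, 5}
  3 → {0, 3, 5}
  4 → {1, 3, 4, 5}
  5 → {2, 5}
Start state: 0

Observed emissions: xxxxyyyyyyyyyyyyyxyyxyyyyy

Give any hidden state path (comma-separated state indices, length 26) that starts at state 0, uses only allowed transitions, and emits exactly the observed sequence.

  pos 0: x in {0,1,3,4}, choose 0; start
  pos 1: x in {0,1,3,4}, choose 0; 0->0 ok
  pos 2: x in {0,1,3,4}, choose 0; 0->0 ok
  pos 3: x in {0,1,3,4}, choose 0; 0->0 ok
  pos 4: y in {2,5}, choose 2; 0->2 ok
  pos 5: y in {2,5}, choose 5; 2->5 ok
  pos 6: y in {2,5}, choose 5; 5->5 ok
  pos 7: y in {2,5}, choose 2; 5->2 ok
  pos 8: y in {2,5}, choose 5; 2->5 ok
  pos 9: y in {2,5}, choose 2; 5->2 ok
  pos 10: y in {2,5}, choose 5; 2->5 ok
  pos 11: y in {2,5}, choose 5; 5->5 ok
  pos 12: y in {2,5}, choose 2; 5->2 ok
  pos 13: y in {2,5}, choose 2; 2->2 ok
  pos 14: y in {2,5}, choose 2; 2->2 ok
  pos 15: y in {2,5}, choose 5; 2->5 ok
  pos 16: y in {2,5}, choose 2; 5->2 ok
  pos 17: x in {0,1,3,4}, choose 4; 2->4 ok
  pos 18: y in {2,5}, choose 5; 4->5 ok
  pos 19: y in {2,5}, choose 2; 5->2 ok
  pos 20: x in {0,1,3,4}, choose 4; 2->4 ok
  pos 21: y in {2,5}, choose 5; 4->5 ok
  pos 22: y in {2,5}, choose 2; 5->2 ok
  pos 23: y in {2,5}, choose 5; 2->5 ok
  pos 24: y in {2,5}, choose 5; 5->5 ok
  pos 25: y in {2,5}, choose 5; 5->5 ok

0,0,0,0,2,5,5,2,5,2,5,5,2,2,2,5,2,4,5,2,4,5,2,5,5,5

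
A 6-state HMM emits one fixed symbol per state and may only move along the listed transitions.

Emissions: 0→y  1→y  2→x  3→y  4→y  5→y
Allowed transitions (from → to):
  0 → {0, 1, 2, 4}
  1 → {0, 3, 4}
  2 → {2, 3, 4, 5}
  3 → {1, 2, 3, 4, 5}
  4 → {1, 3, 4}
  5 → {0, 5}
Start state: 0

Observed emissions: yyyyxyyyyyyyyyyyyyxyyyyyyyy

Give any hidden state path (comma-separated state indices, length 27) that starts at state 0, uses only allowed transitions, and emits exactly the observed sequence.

0,4,3,3,2,4,4,4,1,0,1,4,3,4,3,5,5,0,2,5,0,1,4,1,3,1,4

  t0 'y' -> {0,1,3,4,5}, take 0 (start)
  t1 'y' -> {0,1,3,4,5}, take 4 (0->4 ok)
  t2 'y' -> {0,1,3,4,5}, take 3 (4->3 ok)
  t3 'y' -> {0,1,3,4,5}, take 3 (3->3 ok)
  t4 'x' -> {2}, take 2 (3->2 ok)
  t5 'y' -> {0,1,3,4,5}, take 4 (2->4 ok)
  t6 'y' -> {0,1,3,4,5}, take 4 (4->4 ok)
  t7 'y' -> {0,1,3,4,5}, take 4 (4->4 ok)
  t8 'y' -> {0,1,3,4,5}, take 1 (4->1 ok)
  t9 'y' -> {0,1,3,4,5}, take 0 (1->0 ok)
  t10 'y' -> {0,1,3,4,5}, take 1 (0->1 ok)
  t11 'y' -> {0,1,3,4,5}, take 4 (1->4 ok)
  t12 'y' -> {0,1,3,4,5}, take 3 (4->3 ok)
  t13 'y' -> {0,1,3,4,5}, take 4 (3->4 ok)
  t14 'y' -> {0,1,3,4,5}, take 3 (4->3 ok)
  t15 'y' -> {0,1,3,4,5}, take 5 (3->5 ok)
  t16 'y' -> {0,1,3,4,5}, take 5 (5->5 ok)
  t17 'y' -> {0,1,3,4,5}, take 0 (5->0 ok)
  t18 'x' -> {2}, take 2 (0->2 ok)
  t19 'y' -> {0,1,3,4,5}, take 5 (2->5 ok)
  t20 'y' -> {0,1,3,4,5}, take 0 (5->0 ok)
  t21 'y' -> {0,1,3,4,5}, take 1 (0->1 ok)
  t22 'y' -> {0,1,3,4,5}, take 4 (1->4 ok)
  t23 'y' -> {0,1,3,4,5}, take 1 (4->1 ok)
  t24 'y' -> {0,1,3,4,5}, take 3 (1->3 ok)
  t25 'y' -> {0,1,3,4,5}, take 1 (3->1 ok)
  t26 'y' -> {0,1,3,4,5}, take 4 (1->4 ok)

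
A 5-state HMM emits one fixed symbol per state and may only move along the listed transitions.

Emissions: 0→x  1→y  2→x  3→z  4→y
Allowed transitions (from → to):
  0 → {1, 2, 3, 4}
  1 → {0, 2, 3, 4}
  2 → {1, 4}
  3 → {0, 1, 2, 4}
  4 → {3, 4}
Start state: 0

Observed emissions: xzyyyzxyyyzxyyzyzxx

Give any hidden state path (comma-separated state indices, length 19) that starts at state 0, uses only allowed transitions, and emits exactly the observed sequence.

0,3,1,4,4,3,2,4,4,4,3,0,1,4,3,1,3,0,2

  pos 0: x in {0,2}, choose 0; start
  pos 1: z in {3}, choose 3; 0->3 ok
  pos 2: y in {1,4}, choose 1; 3->1 ok
  pos 3: y in {1,4}, choose 4; 1->4 ok
  pos 4: y in {1,4}, choose 4; 4->4 ok
  pos 5: z in {3}, choose 3; 4->3 ok
  pos 6: x in {0,2}, choose 2; 3->2 ok
  pos 7: y in {1,4}, choose 4; 2->4 ok
  pos 8: y in {1,4}, choose 4; 4->4 ok
  pos 9: y in {1,4}, choose 4; 4->4 ok
  pos 10: z in {3}, choose 3; 4->3 ok
  pos 11: x in {0,2}, choose 0; 3->0 ok
  pos 12: y in {1,4}, choose 1; 0->1 ok
  pos 13: y in {1,4}, choose 4; 1->4 ok
  pos 14: z in {3}, choose 3; 4->3 ok
  pos 15: y in {1,4}, choose 1; 3->1 ok
  pos 16: z in {3}, choose 3; 1->3 ok
  pos 17: x in {0,2}, choose 0; 3->0 ok
  pos 18: x in {0,2}, choose 2; 0->2 ok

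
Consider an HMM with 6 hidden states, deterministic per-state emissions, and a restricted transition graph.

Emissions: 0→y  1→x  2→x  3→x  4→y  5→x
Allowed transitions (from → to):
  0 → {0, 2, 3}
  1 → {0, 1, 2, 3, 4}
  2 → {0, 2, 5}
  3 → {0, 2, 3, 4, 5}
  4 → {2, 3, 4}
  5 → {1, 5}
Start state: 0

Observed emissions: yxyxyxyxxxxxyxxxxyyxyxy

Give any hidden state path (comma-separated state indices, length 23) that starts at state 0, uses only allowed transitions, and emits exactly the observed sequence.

  0: obs=y cand={0,4} pick 0 [start]
  1: obs=x cand={1,2,3,5} pick 3 [0->3 ok]
  2: obs=y cand={0,4} pick 4 [3->4 ok]
  3: obs=x cand={1,2,3,5} pick 3 [4->3 ok]
  4: obs=y cand={0,4} pick 4 [3->4 ok]
  5: obs=x cand={1,2,3,5} pick 3 [4->3 ok]
  6: obs=y cand={0,4} pick 4 [3->4 ok]
  7: obs=x cand={1,2,3,5} pick 2 [4->2 ok]
  8: obs=x cand={1,2,3,5} pick 2 [2->2 ok]
  9: obs=x cand={1,2,3,5} pick 5 [2->5 ok]
  10: obs=x cand={1,2,3,5} pick 5 [5->5 ok]
  11: obs=x cand={1,2,3,5} pick 1 [5->1 ok]
  12: obs=y cand={0,4} pick 4 [1->4 ok]
  13: obs=x cand={1,2,3,5} pick 2 [4->2 ok]
  14: obs=x cand={1,2,3,5} pick 2 [2->2 ok]
  15: obs=x cand={1,2,3,5} pick 5 [2->5 ok]
  16: obs=x cand={1,2,3,5} pick 1 [5->1 ok]
  17: obs=y cand={0,4} pick 4 [1->4 ok]
  18: obs=y cand={0,4} pick 4 [4->4 ok]
  19: obs=x cand={1,2,3,5} pick 3 [4->3 ok]
  20: obs=y cand={0,4} pick 0 [3->0 ok]
  21: obs=x cand={1,2,3,5} pick 3 [0->3 ok]
  22: obs=y cand={0,4} pick 4 [3->4 ok]

0,3,4,3,4,3,4,2,2,5,5,1,4,2,2,5,1,4,4,3,0,3,4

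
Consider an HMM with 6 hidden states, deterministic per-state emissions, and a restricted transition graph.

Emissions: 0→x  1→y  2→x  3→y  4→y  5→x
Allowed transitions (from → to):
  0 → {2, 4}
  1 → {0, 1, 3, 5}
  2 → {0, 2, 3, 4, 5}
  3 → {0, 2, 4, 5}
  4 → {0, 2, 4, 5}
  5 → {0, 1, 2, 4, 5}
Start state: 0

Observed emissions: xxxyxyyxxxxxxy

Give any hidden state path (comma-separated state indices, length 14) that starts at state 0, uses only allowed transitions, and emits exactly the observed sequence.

0,2,5,1,5,4,4,5,2,2,2,0,2,3

  0: obs=x cand={0,2,5} pick 0 [start]
  1: obs=x cand={0,2,5} pick 2 [0->2 ok]
  2: obs=x cand={0,2,5} pick 5 [2->5 ok]
  3: obs=y cand={1,3,4} pick 1 [5->1 ok]
  4: obs=x cand={0,2,5} pick 5 [1->5 ok]
  5: obs=y cand={1,3,4} pick 4 [5->4 ok]
  6: obs=y cand={1,3,4} pick 4 [4->4 ok]
  7: obs=x cand={0,2,5} pick 5 [4->5 ok]
  8: obs=x cand={0,2,5} pick 2 [5->2 ok]
  9: obs=x cand={0,2,5} pick 2 [2->2 ok]
  10: obs=x cand={0,2,5} pick 2 [2->2 ok]
  11: obs=x cand={0,2,5} pick 0 [2->0 ok]
  12: obs=x cand={0,2,5} pick 2 [0->2 ok]
  13: obs=y cand={1,3,4} pick 3 [2->3 ok]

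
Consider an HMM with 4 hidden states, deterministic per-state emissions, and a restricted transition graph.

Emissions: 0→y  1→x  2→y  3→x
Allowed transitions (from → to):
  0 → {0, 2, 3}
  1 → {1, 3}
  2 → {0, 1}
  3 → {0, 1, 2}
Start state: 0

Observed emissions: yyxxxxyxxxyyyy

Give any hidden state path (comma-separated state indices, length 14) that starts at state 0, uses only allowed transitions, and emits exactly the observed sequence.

  0: obs=y cand={0,2} pick 0 [start]
  1: obs=y cand={0,2} pick 2 [0->2 ok]
  2: obs=x cand={1,3} pick 1 [2->1 ok]
  3: obs=x cand={1,3} pick 1 [1->1 ok]
  4: obs=x cand={1,3} pick 1 [1->1 ok]
  5: obs=x cand={1,3} pick 3 [1->3 ok]
  6: obs=y cand={0,2} pick 0 [3->0 ok]
  7: obs=x cand={1,3} pick 3 [0->3 ok]
  8: obs=x cand={1,3} pick 1 [3->1 ok]
  9: obs=x cand={1,3} pick 3 [1->3 ok]
  10: obs=y cand={0,2} pick 2 [3->2 ok]
  11: obs=y cand={0,2} pick 0 [2->0 ok]
  12: obs=y cand={0,2} pick 0 [0->0 ok]
  13: obs=y cand={0,2} pick 0 [0->0 ok]

0,2,1,1,1,3,0,3,1,3,2,0,0,0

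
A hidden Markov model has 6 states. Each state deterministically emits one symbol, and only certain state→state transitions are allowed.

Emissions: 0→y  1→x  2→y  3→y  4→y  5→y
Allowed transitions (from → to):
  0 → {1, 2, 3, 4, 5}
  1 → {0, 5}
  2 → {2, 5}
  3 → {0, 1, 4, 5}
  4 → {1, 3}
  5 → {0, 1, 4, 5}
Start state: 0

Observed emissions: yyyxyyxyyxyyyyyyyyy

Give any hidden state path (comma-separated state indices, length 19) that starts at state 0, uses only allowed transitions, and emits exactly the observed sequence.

  [0] y  {0,2,3,4,5}  => 0  start
  [1] y  {0,2,3,4,5}  => 5  0->5 ok
  [2] y  {0,2,3,4,5}  => 4  5->4 ok
  [3] x  {1}  => 1  4->1 ok
  [4] y  {0,2,3,4,5}  => 0  1->0 ok
  [5] y  {0,2,3,4,5}  => 4  0->4 ok
  [6] x  {1}  => 1  4->1 ok
  [7] y  {0,2,3,4,5}  => 0  1->0 ok
  [8] y  {0,2,3,4,5}  => 3  0->3 ok
  [9] x  {1}  => 1  3->1 ok
  [10] y  {0,2,3,4,5}  => 0  1->0 ok
  [11] y  {0,2,3,4,5}  => 3  0->3 ok
  [12] y  {0,2,3,4,5}  => 0  3->0 ok
  [13] y  {0,2,3,4,5}  => 3  0->3 ok
  [14] y  {0,2,3,4,5}  => 0  3->0 ok
  [15] y  {0,2,3,4,5}  => 3  0->3 ok
  [16] y  {0,2,3,4,5}  => 0  3->0 ok
  [17] y  {0,2,3,4,5}  => 4  0->4 ok
  [18] y  {0,2,3,4,5}  => 3  4->3 ok

0,5,4,1,0,4,1,0,3,1,0,3,0,3,0,3,0,4,3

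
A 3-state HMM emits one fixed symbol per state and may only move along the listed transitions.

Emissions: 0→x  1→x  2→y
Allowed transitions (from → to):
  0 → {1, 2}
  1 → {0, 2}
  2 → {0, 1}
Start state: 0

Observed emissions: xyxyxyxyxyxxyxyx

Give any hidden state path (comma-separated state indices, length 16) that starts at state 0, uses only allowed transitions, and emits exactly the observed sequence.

  pos 0: x in {0,1}, choose 0; start
  pos 1: y in {2}, choose 2; 0->2 ok
  pos 2: x in {0,1}, choose 0; 2->0 ok
  pos 3: y in {2}, choose 2; 0->2 ok
  pos 4: x in {0,1}, choose 0; 2->0 ok
  pos 5: y in {2}, choose 2; 0->2 ok
  pos 6: x in {0,1}, choose 0; 2->0 ok
  pos 7: y in {2}, choose 2; 0->2 ok
  pos 8: x in {0,1}, choose 0; 2->0 ok
  pos 9: y in {2}, choose 2; 0->2 ok
  pos 10: x in {0,1}, choose 1; 2->1 ok
  pos 11: x in {0,1}, choose 0; 1->0 ok
  pos 12: y in {2}, choose 2; 0->2 ok
  pos 13: x in {0,1}, choose 1; 2->1 ok
  pos 14: y in {2}, choose 2; 1->2 ok
  pos 15: x in {0,1}, choose 0; 2->0 ok

0,2,0,2,0,2,0,2,0,2,1,0,2,1,2,0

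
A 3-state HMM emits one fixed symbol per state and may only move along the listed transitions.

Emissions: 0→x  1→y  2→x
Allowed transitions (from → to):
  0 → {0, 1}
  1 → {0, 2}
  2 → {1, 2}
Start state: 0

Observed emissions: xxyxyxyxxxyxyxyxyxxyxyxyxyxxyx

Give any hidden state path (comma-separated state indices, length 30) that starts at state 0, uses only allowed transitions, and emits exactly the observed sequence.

0,0,1,0,1,2,1,2,2,2,1,2,1,0,1,0,1,2,2,1,0,1,0,1,2,1,0,0,1,2

  pos 0: x in {0,2}, choose 0; start
  pos 1: x in {0,2}, choose 0; 0->0 ok
  pos 2: y in {1}, choose 1; 0->1 ok
  pos 3: x in {0,2}, choose 0; 1->0 ok
  pos 4: y in {1}, choose 1; 0->1 ok
  pos 5: x in {0,2}, choose 2; 1->2 ok
  pos 6: y in {1}, choose 1; 2->1 ok
  pos 7: x in {0,2}, choose 2; 1->2 ok
  pos 8: x in {0,2}, choose 2; 2->2 ok
  pos 9: x in {0,2}, choose 2; 2->2 ok
  pos 10: y in {1}, choose 1; 2->1 ok
  pos 11: x in {0,2}, choose 2; 1->2 ok
  pos 12: y in {1}, choose 1; 2->1 ok
  pos 13: x in {0,2}, choose 0; 1->0 ok
  pos 14: y in {1}, choose 1; 0->1 ok
  pos 15: x in {0,2}, choose 0; 1->0 ok
  pos 16: y in {1}, choose 1; 0->1 ok
  pos 17: x in {0,2}, choose 2; 1->2 ok
  pos 18: x in {0,2}, choose 2; 2->2 ok
  pos 19: y in {1}, choose 1; 2->1 ok
  pos 20: x in {0,2}, choose 0; 1->0 ok
  pos 21: y in {1}, choose 1; 0->1 ok
  pos 22: x in {0,2}, choose 0; 1->0 ok
  pos 23: y in {1}, choose 1; 0->1 ok
  pos 24: x in {0,2}, choose 2; 1->2 ok
  pos 25: y in {1}, choose 1; 2->1 ok
  pos 26: x in {0,2}, choose 0; 1->0 ok
  pos 27: x in {0,2}, choose 0; 0->0 ok
  pos 28: y in {1}, choose 1; 0->1 ok
  pos 29: x in {0,2}, choose 2; 1->2 ok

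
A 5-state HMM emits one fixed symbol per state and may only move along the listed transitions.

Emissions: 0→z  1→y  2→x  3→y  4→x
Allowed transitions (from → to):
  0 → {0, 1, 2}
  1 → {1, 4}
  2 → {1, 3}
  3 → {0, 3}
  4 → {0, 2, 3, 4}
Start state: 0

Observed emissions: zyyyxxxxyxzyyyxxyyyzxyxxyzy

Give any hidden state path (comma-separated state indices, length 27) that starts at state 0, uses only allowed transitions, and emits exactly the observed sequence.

0,1,1,1,4,4,4,2,1,4,0,1,1,1,4,2,3,3,3,0,2,1,4,2,3,0,1

  [0] z  {0}  => 0  start
  [1] y  {1,3}  => 1  0->1 ok
  [2] y  {1,3}  => 1  1->1 ok
  [3] y  {1,3}  => 1  1->1 ok
  [4] x  {2,4}  => 4  1->4 ok
  [5] x  {2,4}  => 4  4->4 ok
  [6] x  {2,4}  => 4  4->4 ok
  [7] x  {2,4}  => 2  4->2 ok
  [8] y  {1,3}  => 1  2->1 ok
  [9] x  {2,4}  => 4  1->4 ok
  [10] z  {0}  => 0  4->0 ok
  [11] y  {1,3}  => 1  0->1 ok
  [12] y  {1,3}  => 1  1->1 ok
  [13] y  {1,3}  => 1  1->1 ok
  [14] x  {2,4}  => 4  1->4 ok
  [15] x  {2,4}  => 2  4->2 ok
  [16] y  {1,3}  => 3  2->3 ok
  [17] y  {1,3}  => 3  3->3 ok
  [18] y  {1,3}  => 3  3->3 ok
  [19] z  {0}  => 0  3->0 ok
  [20] x  {2,4}  => 2  0->2 ok
  [21] y  {1,3}  => 1  2->1 ok
  [22] x  {2,4}  => 4  1->4 ok
  [23] x  {2,4}  => 2  4->2 ok
  [24] y  {1,3}  => 3  2->3 ok
  [25] z  {0}  => 0  3->0 ok
  [26] y  {1,3}  => 1  0->1 ok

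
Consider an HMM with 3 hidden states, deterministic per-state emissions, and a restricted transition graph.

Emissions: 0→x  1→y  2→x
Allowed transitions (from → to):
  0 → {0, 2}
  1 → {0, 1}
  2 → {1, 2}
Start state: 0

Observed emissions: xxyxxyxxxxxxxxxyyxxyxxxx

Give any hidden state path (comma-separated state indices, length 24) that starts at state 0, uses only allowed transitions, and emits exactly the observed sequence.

0,2,1,0,2,1,0,0,0,2,2,2,2,2,2,1,1,0,2,1,0,0,0,2

  pos 0: x in {0,2}, choose 0; start
  pos 1: x in {0,2}, choose 2; 0->2 ok
  pos 2: y in {1}, choose 1; 2->1 ok
  pos 3: x in {0,2}, choose 0; 1->0 ok
  pos 4: x in {0,2}, choose 2; 0->2 ok
  pos 5: y in {1}, choose 1; 2->1 ok
  pos 6: x in {0,2}, choose 0; 1->0 ok
  pos 7: x in {0,2}, choose 0; 0->0 ok
  pos 8: x in {0,2}, choose 0; 0->0 ok
  pos 9: x in {0,2}, choose 2; 0->2 ok
  pos 10: x in {0,2}, choose 2; 2->2 ok
  pos 11: x in {0,2}, choose 2; 2->2 ok
  pos 12: x in {0,2}, choose 2; 2->2 ok
  pos 13: x in {0,2}, choose 2; 2->2 ok
  pos 14: x in {0,2}, choose 2; 2->2 ok
  pos 15: y in {1}, choose 1; 2->1 ok
  pos 16: y in {1}, choose 1; 1->1 ok
  pos 17: x in {0,2}, choose 0; 1->0 ok
  pos 18: x in {0,2}, choose 2; 0->2 ok
  pos 19: y in {1}, choose 1; 2->1 ok
  pos 20: x in {0,2}, choose 0; 1->0 ok
  pos 21: x in {0,2}, choose 0; 0->0 ok
  pos 22: x in {0,2}, choose 0; 0->0 ok
  pos 23: x in {0,2}, choose 2; 0->2 ok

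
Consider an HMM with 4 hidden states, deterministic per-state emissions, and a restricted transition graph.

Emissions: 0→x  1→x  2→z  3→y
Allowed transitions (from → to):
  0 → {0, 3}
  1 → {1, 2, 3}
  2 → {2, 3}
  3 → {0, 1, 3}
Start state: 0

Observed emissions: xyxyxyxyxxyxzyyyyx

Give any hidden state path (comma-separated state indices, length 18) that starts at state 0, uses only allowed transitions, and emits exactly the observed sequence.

0,3,0,3,0,3,1,3,0,0,3,1,2,3,3,3,3,1

  t0 'x' -> {0,1}, take 0 (start)
  t1 'y' -> {3}, take 3 (0->3 ok)
  t2 'x' -> {0,1}, take 0 (3->0 ok)
  t3 'y' -> {3}, take 3 (0->3 ok)
  t4 'x' -> {0,1}, take 0 (3->0 ok)
  t5 'y' -> {3}, take 3 (0->3 ok)
  t6 'x' -> {0,1}, take 1 (3->1 ok)
  t7 'y' -> {3}, take 3 (1->3 ok)
  t8 'x' -> {0,1}, take 0 (3->0 ok)
  t9 'x' -> {0,1}, take 0 (0->0 ok)
  t10 'y' -> {3}, take 3 (0->3 ok)
  t11 'x' -> {0,1}, take 1 (3->1 ok)
  t12 'z' -> {2}, take 2 (1->2 ok)
  t13 'y' -> {3}, take 3 (2->3 ok)
  t14 'y' -> {3}, take 3 (3->3 ok)
  t15 'y' -> {3}, take 3 (3->3 ok)
  t16 'y' -> {3}, take 3 (3->3 ok)
  t17 'x' -> {0,1}, take 1 (3->1 ok)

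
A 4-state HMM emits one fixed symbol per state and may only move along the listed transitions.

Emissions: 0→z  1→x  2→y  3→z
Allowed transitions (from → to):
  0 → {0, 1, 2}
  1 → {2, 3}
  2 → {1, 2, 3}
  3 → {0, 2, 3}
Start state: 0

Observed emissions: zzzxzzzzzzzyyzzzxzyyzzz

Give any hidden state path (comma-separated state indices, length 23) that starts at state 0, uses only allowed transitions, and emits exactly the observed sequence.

  t0 'z' -> {0,3}, take 0 (start)
  t1 'z' -> {0,3}, take 0 (0->0 ok)
  t2 'z' -> {0,3}, take 0 (0->0 ok)
  t3 'x' -> {1}, take 1 (0->1 ok)
  t4 'z' -> {0,3}, take 3 (1->3 ok)
  t5 'z' -> {0,3}, take 3 (3->3 ok)
  t6 'z' -> {0,3}, take 3 (3->3 ok)
  t7 'z' -> {0,3}, take 3 (3->3 ok)
  t8 'z' -> {0,3}, take 3 (3->3 ok)
  t9 'z' -> {0,3}, take 0 (3->0 ok)
  t10 'z' -> {0,3}, take 0 (0->0 ok)
  t11 'y' -> {2}, take 2 (0->2 ok)
  t12 'y' -> {2}, take 2 (2->2 ok)
  t13 'z' -> {0,3}, take 3 (2->3 ok)
  t14 'z' -> {0,3}, take 3 (3->3 ok)
  t15 'z' -> {0,3}, take 0 (3->0 ok)
  t16 'x' -> {1}, take 1 (0->1 ok)
  t17 'z' -> {0,3}, take 3 (1->3 ok)
  t18 'y' -> {2}, take 2 (3->2 ok)
  t19 'y' -> {2}, take 2 (2->2 ok)
  t20 'z' -> {0,3}, take 3 (2->3 ok)
  t21 'z' -> {0,3}, take 0 (3->0 ok)
  t22 'z' -> {0,3}, take 0 (0->0 ok)

0,0,0,1,3,3,3,3,3,0,0,2,2,3,3,0,1,3,2,2,3,0,0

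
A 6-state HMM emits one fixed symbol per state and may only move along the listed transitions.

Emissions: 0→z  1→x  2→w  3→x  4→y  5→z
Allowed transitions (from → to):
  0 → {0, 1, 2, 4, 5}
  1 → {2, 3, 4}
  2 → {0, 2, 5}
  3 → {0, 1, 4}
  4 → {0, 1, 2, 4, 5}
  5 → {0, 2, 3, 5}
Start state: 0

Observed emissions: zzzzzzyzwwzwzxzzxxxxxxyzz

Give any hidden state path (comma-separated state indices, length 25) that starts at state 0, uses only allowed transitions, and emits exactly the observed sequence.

0,0,5,0,0,0,4,5,2,2,0,2,5,3,0,5,3,1,3,1,3,1,4,5,0

  t0 'z' -> {0,5}, take 0 (start)
  t1 'z' -> {0,5}, take 0 (0->0 ok)
  t2 'z' -> {0,5}, take 5 (0->5 ok)
  t3 'z' -> {0,5}, take 0 (5->0 ok)
  t4 'z' -> {0,5}, take 0 (0->0 ok)
  t5 'z' -> {0,5}, take 0 (0->0 ok)
  t6 'y' -> {4}, take 4 (0->4 ok)
  t7 'z' -> {0,5}, take 5 (4->5 ok)
  t8 'w' -> {2}, take 2 (5->2 ok)
  t9 'w' -> {2}, take 2 (2->2 ok)
  t10 'z' -> {0,5}, take 0 (2->0 ok)
  t11 'w' -> {2}, take 2 (0->2 ok)
  t12 'z' -> {0,5}, take 5 (2->5 ok)
  t13 'x' -> {1,3}, take 3 (5->3 ok)
  t14 'z' -> {0,5}, take 0 (3->0 ok)
  t15 'z' -> {0,5}, take 5 (0->5 ok)
  t16 'x' -> {1,3}, take 3 (5->3 ok)
  t17 'x' -> {1,3}, take 1 (3->1 ok)
  t18 'x' -> {1,3}, take 3 (1->3 ok)
  t19 'x' -> {1,3}, take 1 (3->1 ok)
  t20 'x' -> {1,3}, take 3 (1->3 ok)
  t21 'x' -> {1,3}, take 1 (3->1 ok)
  t22 'y' -> {4}, take 4 (1->4 ok)
  t23 'z' -> {0,5}, take 5 (4->5 ok)
  t24 'z' -> {0,5}, take 0 (5->0 ok)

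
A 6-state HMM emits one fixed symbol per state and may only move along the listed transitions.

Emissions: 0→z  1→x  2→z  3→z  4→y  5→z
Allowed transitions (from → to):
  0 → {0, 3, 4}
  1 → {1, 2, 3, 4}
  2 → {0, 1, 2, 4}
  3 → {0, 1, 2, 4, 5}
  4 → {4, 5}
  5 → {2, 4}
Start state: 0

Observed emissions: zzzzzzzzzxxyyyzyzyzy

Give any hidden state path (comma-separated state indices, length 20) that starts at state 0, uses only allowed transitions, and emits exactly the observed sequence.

  pos 0: z in {0,2,3,5}, choose 0; start
  pos 1: z in {0,2,3,5}, choose 3; 0->3 ok
  pos 2: z in {0,2,3,5}, choose 0; 3->0 ok
  pos 3: z in {0,2,3,5}, choose 3; 0->3 ok
  pos 4: z in {0,2,3,5}, choose 0; 3->0 ok
  pos 5: z in {0,2,3,5}, choose 3; 0->3 ok
  pos 6: z in {0,2,3,5}, choose 0; 3->0 ok
  pos 7: z in {0,2,3,5}, choose 0; 0->0 ok
  pos 8: z in {0,2,3,5}, choose 3; 0->3 ok
  pos 9: x in {1}, choose 1; 3->1 ok
  pos 10: x in {1}, choose 1; 1->1 ok
  pos 11: y in {4}, choose 4; 1->4 ok
  pos 12: y in {4}, choose 4; 4->4 ok
  pos 13: y in {4}, choose 4; 4->4 ok
  pos 14: z in {0,2,3,5}, choose 5; 4->5 ok
  pos 15: y in {4}, choose 4; 5->4 ok
  pos 16: z in {0,2,3,5}, choose 5; 4->5 ok
  pos 17: y in {4}, choose 4; 5->4 ok
  pos 18: z in {0,2,3,5}, choose 5; 4->5 ok
  pos 19: y in {4}, choose 4; 5->4 ok

0,3,0,3,0,3,0,0,3,1,1,4,4,4,5,4,5,4,5,4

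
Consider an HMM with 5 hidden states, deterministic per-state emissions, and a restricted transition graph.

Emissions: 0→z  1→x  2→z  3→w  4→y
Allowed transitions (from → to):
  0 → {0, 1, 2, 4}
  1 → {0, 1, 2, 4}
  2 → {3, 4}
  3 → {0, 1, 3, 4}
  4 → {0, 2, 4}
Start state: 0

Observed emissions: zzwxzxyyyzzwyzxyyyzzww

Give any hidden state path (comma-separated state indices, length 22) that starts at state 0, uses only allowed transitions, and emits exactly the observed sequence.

0,2,3,1,0,1,4,4,4,0,2,3,4,0,1,4,4,4,0,2,3,3

  pos 0: z in {0,2}, choose 0; start
  pos 1: z in {0,2}, choose 2; 0->2 ok
  pos 2: w in {3}, choose 3; 2->3 ok
  pos 3: x in {1}, choose 1; 3->1 ok
  pos 4: z in {0,2}, choose 0; 1->0 ok
  pos 5: x in {1}, choose 1; 0->1 ok
  pos 6: y in {4}, choose 4; 1->4 ok
  pos 7: y in {4}, choose 4; 4->4 ok
  pos 8: y in {4}, choose 4; 4->4 ok
  pos 9: z in {0,2}, choose 0; 4->0 ok
  pos 10: z in {0,2}, choose 2; 0->2 ok
  pos 11: w in {3}, choose 3; 2->3 ok
  pos 12: y in {4}, choose 4; 3->4 ok
  pos 13: z in {0,2}, choose 0; 4->0 ok
  pos 14: x in {1}, choose 1; 0->1 ok
  pos 15: y in {4}, choose 4; 1->4 ok
  pos 16: y in {4}, choose 4; 4->4 ok
  pos 17: y in {4}, choose 4; 4->4 ok
  pos 18: z in {0,2}, choose 0; 4->0 ok
  pos 19: z in {0,2}, choose 2; 0->2 ok
  pos 20: w in {3}, choose 3; 2->3 ok
  pos 21: w in {3}, choose 3; 3->3 ok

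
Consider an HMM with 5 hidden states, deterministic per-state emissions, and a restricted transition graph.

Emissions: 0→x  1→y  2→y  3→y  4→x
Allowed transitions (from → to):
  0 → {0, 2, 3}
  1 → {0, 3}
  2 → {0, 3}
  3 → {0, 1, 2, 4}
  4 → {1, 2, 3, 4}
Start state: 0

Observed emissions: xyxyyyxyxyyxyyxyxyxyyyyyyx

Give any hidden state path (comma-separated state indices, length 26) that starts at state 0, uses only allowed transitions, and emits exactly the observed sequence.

0,3,4,3,2,3,4,2,0,2,3,4,2,3,0,3,4,1,0,2,3,1,3,2,3,4

  0: obs=x cand={0,4} pick 0 [start]
  1: obs=y cand={1,2,3} pick 3 [0->3 ok]
  2: obs=x cand={0,4} pick 4 [3->4 ok]
  3: obs=y cand={1,2,3} pick 3 [4->3 ok]
  4: obs=y cand={1,2,3} pick 2 [3->2 ok]
  5: obs=y cand={1,2,3} pick 3 [2->3 ok]
  6: obs=x cand={0,4} pick 4 [3->4 ok]
  7: obs=y cand={1,2,3} pick 2 [4->2 ok]
  8: obs=x cand={0,4} pick 0 [2->0 ok]
  9: obs=y cand={1,2,3} pick 2 [0->2 ok]
  10: obs=y cand={1,2,3} pick 3 [2->3 ok]
  11: obs=x cand={0,4} pick 4 [3->4 ok]
  12: obs=y cand={1,2,3} pick 2 [4->2 ok]
  13: obs=y cand={1,2,3} pick 3 [2->3 ok]
  14: obs=x cand={0,4} pick 0 [3->0 ok]
  15: obs=y cand={1,2,3} pick 3 [0->3 ok]
  16: obs=x cand={0,4} pick 4 [3->4 ok]
  17: obs=y cand={1,2,3} pick 1 [4->1 ok]
  18: obs=x cand={0,4} pick 0 [1->0 ok]
  19: obs=y cand={1,2,3} pick 2 [0->2 ok]
  20: obs=y cand={1,2,3} pick 3 [2->3 ok]
  21: obs=y cand={1,2,3} pick 1 [3->1 ok]
  22: obs=y cand={1,2,3} pick 3 [1->3 ok]
  23: obs=y cand={1,2,3} pick 2 [3->2 ok]
  24: obs=y cand={1,2,3} pick 3 [2->3 ok]
  25: obs=x cand={0,4} pick 4 [3->4 ok]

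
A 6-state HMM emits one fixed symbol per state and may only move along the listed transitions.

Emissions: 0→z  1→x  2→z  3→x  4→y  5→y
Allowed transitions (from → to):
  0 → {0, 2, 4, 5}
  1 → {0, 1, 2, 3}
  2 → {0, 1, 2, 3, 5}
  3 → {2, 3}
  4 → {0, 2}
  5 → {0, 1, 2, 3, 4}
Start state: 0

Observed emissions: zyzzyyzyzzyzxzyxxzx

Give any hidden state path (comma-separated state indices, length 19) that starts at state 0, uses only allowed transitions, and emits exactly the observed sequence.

  [0] z  {0,2}  => 0  start
  [1] y  {4,5}  => 4  0->4 ok
  [2] z  {0,2}  => 2  4->2 ok
  [3] z  {0,2}  => 0  2->0 ok
  [4] y  {4,5}  => 5  0->5 ok
  [5] y  {4,5}  => 4  5->4 ok
  [6] z  {0,2}  => 0  4->0 ok
  [7] y  {4,5}  => 4  0->4 ok
  [8] z  {0,2}  => 0  4->0 ok
  [9] z  {0,2}  => 0  0->0 ok
  [10] y  {4,5}  => 4  0->4 ok
  [11] z  {0,2}  => 2  4->2 ok
  [12] x  {1,3}  => 1  2->1 ok
  [13] z  {0,2}  => 0  1->0 ok
  [14] y  {4,5}  => 5  0->5 ok
  [15] x  {1,3}  => 3  5->3 ok
  [16] x  {1,3}  => 3  3->3 ok
  [17] z  {0,2}  => 2  3->2 ok
  [18] x  {1,3}  => 3  2->3 ok

0,4,2,0,5,4,0,4,0,0,4,2,1,0,5,3,3,2,3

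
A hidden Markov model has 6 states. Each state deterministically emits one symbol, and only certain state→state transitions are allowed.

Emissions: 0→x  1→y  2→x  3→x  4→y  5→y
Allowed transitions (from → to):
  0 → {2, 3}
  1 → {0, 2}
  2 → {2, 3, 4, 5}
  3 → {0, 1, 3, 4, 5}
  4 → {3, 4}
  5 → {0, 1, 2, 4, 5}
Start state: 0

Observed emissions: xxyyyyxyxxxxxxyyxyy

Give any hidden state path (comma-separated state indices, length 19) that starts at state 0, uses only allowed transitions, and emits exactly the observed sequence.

0,2,5,4,4,4,3,1,2,2,3,3,0,2,4,4,3,4,4

  pos 0: x in {0,2,3}, choose 0; start
  pos 1: x in {0,2,3}, choose 2; 0->2 ok
  pos 2: y in {1,4,5}, choose 5; 2->5 ok
  pos 3: y in {1,4,5}, choose 4; 5->4 ok
  pos 4: y in {1,4,5}, choose 4; 4->4 ok
  pos 5: y in {1,4,5}, choose 4; 4->4 ok
  pos 6: x in {0,2,3}, choose 3; 4->3 ok
  pos 7: y in {1,4,5}, choose 1; 3->1 ok
  pos 8: x in {0,2,3}, choose 2; 1->2 ok
  pos 9: x in {0,2,3}, choose 2; 2->2 ok
  pos 10: x in {0,2,3}, choose 3; 2->3 ok
  pos 11: x in {0,2,3}, choose 3; 3->3 ok
  pos 12: x in {0,2,3}, choose 0; 3->0 ok
  pos 13: x in {0,2,3}, choose 2; 0->2 ok
  pos 14: y in {1,4,5}, choose 4; 2->4 ok
  pos 15: y in {1,4,5}, choose 4; 4->4 ok
  pos 16: x in {0,2,3}, choose 3; 4->3 ok
  pos 17: y in {1,4,5}, choose 4; 3->4 ok
  pos 18: y in {1,4,5}, choose 4; 4->4 ok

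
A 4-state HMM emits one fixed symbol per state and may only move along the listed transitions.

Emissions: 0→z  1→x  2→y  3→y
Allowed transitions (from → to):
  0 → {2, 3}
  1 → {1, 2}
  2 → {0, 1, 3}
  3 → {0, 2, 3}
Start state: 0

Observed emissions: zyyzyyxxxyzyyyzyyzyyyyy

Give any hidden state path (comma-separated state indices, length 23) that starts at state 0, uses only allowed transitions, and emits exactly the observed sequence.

0,2,3,0,3,2,1,1,1,2,0,3,3,3,0,2,3,0,2,3,2,3,3

  [0] z  {0}  => 0  start
  [1] y  {2,3}  => 2  0->2 ok
  [2] y  {2,3}  => 3  2->3 ok
  [3] z  {0}  => 0  3->0 ok
  [4] y  {2,3}  => 3  0->3 ok
  [5] y  {2,3}  => 2  3->2 ok
  [6] x  {1}  => 1  2->1 ok
  [7] x  {1}  => 1  1->1 ok
  [8] x  {1}  => 1  1->1 ok
  [9] y  {2,3}  => 2  1->2 ok
  [10] z  {0}  => 0  2->0 ok
  [11] y  {2,3}  => 3  0->3 ok
  [12] y  {2,3}  => 3  3->3 ok
  [13] y  {2,3}  => 3  3->3 ok
  [14] z  {0}  => 0  3->0 ok
  [15] y  {2,3}  => 2  0->2 ok
  [16] y  {2,3}  => 3  2->3 ok
  [17] z  {0}  => 0  3->0 ok
  [18] y  {2,3}  => 2  0->2 ok
  [19] y  {2,3}  => 3  2->3 ok
  [20] y  {2,3}  => 2  3->2 ok
  [21] y  {2,3}  => 3  2->3 ok
  [22] y  {2,3}  => 3  3->3 ok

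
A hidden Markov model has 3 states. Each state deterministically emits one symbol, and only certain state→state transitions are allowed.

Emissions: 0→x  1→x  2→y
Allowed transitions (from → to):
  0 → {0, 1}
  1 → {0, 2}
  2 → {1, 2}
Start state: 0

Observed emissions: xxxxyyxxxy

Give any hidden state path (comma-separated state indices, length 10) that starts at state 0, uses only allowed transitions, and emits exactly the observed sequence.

0,0,0,1,2,2,1,0,1,2

  pos 0: x in {0,1}, choose 0; start
  pos 1: x in {0,1}, choose 0; 0->0 ok
  pos 2: x in {0,1}, choose 0; 0->0 ok
  pos 3: x in {0,1}, choose 1; 0->1 ok
  pos 4: y in {2}, choose 2; 1->2 ok
  pos 5: y in {2}, choose 2; 2->2 ok
  pos 6: x in {0,1}, choose 1; 2->1 ok
  pos 7: x in {0,1}, choose 0; 1->0 ok
  pos 8: x in {0,1}, choose 1; 0->1 ok
  pos 9: y in {2}, choose 2; 1->2 ok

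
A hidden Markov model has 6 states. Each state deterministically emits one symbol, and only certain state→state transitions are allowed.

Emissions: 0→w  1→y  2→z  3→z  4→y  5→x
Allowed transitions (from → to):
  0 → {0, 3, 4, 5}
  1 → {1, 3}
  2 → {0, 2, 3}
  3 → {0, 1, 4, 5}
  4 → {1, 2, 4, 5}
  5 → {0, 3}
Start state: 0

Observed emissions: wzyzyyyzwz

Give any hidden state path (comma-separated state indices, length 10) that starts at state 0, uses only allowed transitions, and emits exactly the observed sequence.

0,3,1,3,4,1,1,3,0,3

  t0 'w' -> {0}, take 0 (start)
  t1 'z' -> {2,3}, take 3 (0->3 ok)
  t2 'y' -> {1,4}, take 1 (3->1 ok)
  t3 'z' -> {2,3}, take 3 (1->3 ok)
  t4 'y' -> {1,4}, take 4 (3->4 ok)
  t5 'y' -> {1,4}, take 1 (4->1 ok)
  t6 'y' -> {1,4}, take 1 (1->1 ok)
  t7 'z' -> {2,3}, take 3 (1->3 ok)
  t8 'w' -> {0}, take 0 (3->0 ok)
  t9 'z' -> {2,3}, take 3 (0->3 ok)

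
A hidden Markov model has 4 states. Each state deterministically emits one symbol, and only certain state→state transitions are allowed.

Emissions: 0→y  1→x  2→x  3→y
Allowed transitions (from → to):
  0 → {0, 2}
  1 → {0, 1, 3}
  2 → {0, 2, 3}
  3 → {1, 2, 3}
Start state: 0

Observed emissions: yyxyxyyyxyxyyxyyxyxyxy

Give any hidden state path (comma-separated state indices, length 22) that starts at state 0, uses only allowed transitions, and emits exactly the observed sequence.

  [0] y  {0,3}  => 0  start
  [1] y  {0,3}  => 0  0->0 ok
  [2] x  {1,2}  => 2  0->2 ok
  [3] y  {0,3}  => 3  2->3 ok
  [4] x  {1,2}  => 1  3->1 ok
  [5] y  {0,3}  => 0  1->0 ok
  [6] y  {0,3}  => 0  0->0 ok
  [7] y  {0,3}  => 0  0->0 ok
  [8] x  {1,2}  => 2  0->2 ok
  [9] y  {0,3}  => 3  2->3 ok
  [10] x  {1,2}  => 2  3->2 ok
  [11] y  {0,3}  => 0  2->0 ok
  [12] y  {0,3}  => 0  0->0 ok
  [13] x  {1,2}  => 2  0->2 ok
  [14] y  {0,3}  => 3  2->3 ok
  [15] y  {0,3}  => 3  3->3 ok
  [16] x  {1,2}  => 1  3->1 ok
  [17] y  {0,3}  => 3  1->3 ok
  [18] x  {1,2}  => 2  3->2 ok
  [19] y  {0,3}  => 3  2->3 ok
  [20] x  {1,2}  => 2  3->2 ok
  [21] y  {0,3}  => 0  2->0 ok

0,0,2,3,1,0,0,0,2,3,2,0,0,2,3,3,1,3,2,3,2,0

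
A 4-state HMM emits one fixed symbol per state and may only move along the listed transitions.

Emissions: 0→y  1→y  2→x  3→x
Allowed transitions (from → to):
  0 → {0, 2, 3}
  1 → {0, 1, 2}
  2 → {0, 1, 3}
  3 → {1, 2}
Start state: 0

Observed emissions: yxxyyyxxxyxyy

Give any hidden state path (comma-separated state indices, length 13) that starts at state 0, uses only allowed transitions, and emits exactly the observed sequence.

  t0 'y' -> {0,1}, take 0 (start)
  t1 'x' -> {2,3}, take 2 (0->2 ok)
  t2 'x' -> {2,3}, take 3 (2->3 ok)
  t3 'y' -> {0,1}, take 1 (3->1 ok)
  t4 'y' -> {0,1}, take 1 (1->1 ok)
  t5 'y' -> {0,1}, take 1 (1->1 ok)
  t6 'x' -> {2,3}, take 2 (1->2 ok)
  t7 'x' -> {2,3}, take 3 (2->3 ok)
  t8 'x' -> {2,3}, take 2 (3->2 ok)
  t9 'y' -> {0,1}, take 1 (2->1 ok)
  t10 'x' -> {2,3}, take 2 (1->2 ok)
  t11 'y' -> {0,1}, take 1 (2->1 ok)
  t12 'y' -> {0,1}, take 1 (1->1 ok)

0,2,3,1,1,1,2,3,2,1,2,1,1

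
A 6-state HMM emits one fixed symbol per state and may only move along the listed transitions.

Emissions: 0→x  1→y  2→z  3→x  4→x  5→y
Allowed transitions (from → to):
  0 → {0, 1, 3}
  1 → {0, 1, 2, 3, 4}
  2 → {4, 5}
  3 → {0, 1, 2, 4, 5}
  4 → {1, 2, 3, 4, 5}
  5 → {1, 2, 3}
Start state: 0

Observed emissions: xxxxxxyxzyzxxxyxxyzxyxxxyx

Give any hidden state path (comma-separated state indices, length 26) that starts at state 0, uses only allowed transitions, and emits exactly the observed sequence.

  pos 0: x in {0,3,4}, choose 0; start
  pos 1: x in {0,3,4}, choose 0; 0->0 ok
  pos 2: x in {0,3,4}, choose 3; 0->3 ok
  pos 3: x in {0,3,4}, choose 4; 3->4 ok
  pos 4: x in {0,3,4}, choose 4; 4->4 ok
  pos 5: x in {0,3,4}, choose 3; 4->3 ok
  pos 6: y in {1,5}, choose 5; 3->5 ok
  pos 7: x in {0,3,4}, choose 3; 5->3 ok
  pos 8: z in {2}, choose 2; 3->2 ok
  pos 9: y in {1,5}, choose 5; 2->5 ok
  pos 10: z in {2}, choose 2; 5->2 ok
  pos 11: x in {0,3,4}, choose 4; 2->4 ok
  pos 12: x in {0,3,4}, choose 4; 4->4 ok
  pos 13: x in {0,3,4}, choose 4; 4->4 ok
  pos 14: y in {1,5}, choose 1; 4->1 ok
  pos 15: x in {0,3,4}, choose 4; 1->4 ok
  pos 16: x in {0,3,4}, choose 4; 4->4 ok
  pos 17: y in {1,5}, choose 5; 4->5 ok
  pos 18: z in {2}, choose 2; 5->2 ok
  pos 19: x in {0,3,4}, choose 4; 2->4 ok
  pos 20: y in {1,5}, choose 1; 4->1 ok
  pos 21: x in {0,3,4}, choose 0; 1->0 ok
  pos 22: x in {0,3,4}, choose 0; 0->0 ok
  pos 23: x in {0,3,4}, choose 3; 0->3 ok
  pos 24: y in {1,5}, choose 1; 3->1 ok
  pos 25: x in {0,3,4}, choose 3; 1->3 ok

0,0,3,4,4,3,5,3,2,5,2,4,4,4,1,4,4,5,2,4,1,0,0,3,1,3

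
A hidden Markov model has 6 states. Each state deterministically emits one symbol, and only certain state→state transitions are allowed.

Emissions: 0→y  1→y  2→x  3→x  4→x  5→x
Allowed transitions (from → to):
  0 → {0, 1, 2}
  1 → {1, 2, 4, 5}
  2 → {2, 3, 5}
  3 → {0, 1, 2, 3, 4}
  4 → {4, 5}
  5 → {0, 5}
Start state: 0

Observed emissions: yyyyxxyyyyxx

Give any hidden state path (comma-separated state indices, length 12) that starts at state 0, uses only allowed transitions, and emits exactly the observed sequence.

0,0,0,1,5,5,0,0,1,1,2,2

  0: obs=y cand={0,1} pick 0 [start]
  1: obs=y cand={0,1} pick 0 [0->0 ok]
  2: obs=y cand={0,1} pick 0 [0->0 ok]
  3: obs=y cand={0,1} pick 1 [0->1 ok]
  4: obs=x cand={2,3,4,5} pick 5 [1->5 ok]
  5: obs=x cand={2,3,4,5} pick 5 [5->5 ok]
  6: obs=y cand={0,1} pick 0 [5->0 ok]
  7: obs=y cand={0,1} pick 0 [0->0 ok]
  8: obs=y cand={0,1} pick 1 [0->1 ok]
  9: obs=y cand={0,1} pick 1 [1->1 ok]
  10: obs=x cand={2,3,4,5} pick 2 [1->2 ok]
  11: obs=x cand={2,3,4,5} pick 2 [2->2 ok]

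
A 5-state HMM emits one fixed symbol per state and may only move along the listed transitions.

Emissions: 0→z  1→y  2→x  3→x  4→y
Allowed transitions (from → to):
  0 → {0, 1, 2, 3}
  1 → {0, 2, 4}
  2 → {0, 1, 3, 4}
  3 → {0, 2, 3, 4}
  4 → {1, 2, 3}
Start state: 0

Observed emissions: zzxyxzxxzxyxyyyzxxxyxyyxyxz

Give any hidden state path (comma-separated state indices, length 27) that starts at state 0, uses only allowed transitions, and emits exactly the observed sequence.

0,0,3,4,3,0,3,3,0,2,4,2,1,4,1,0,2,3,3,4,2,1,4,2,4,3,0

  t0 'z' -> {0}, take 0 (start)
  t1 'z' -> {0}, take 0 (0->0 ok)
  t2 'x' -> {2,3}, take 3 (0->3 ok)
  t3 'y' -> {1,4}, take 4 (3->4 ok)
  t4 'x' -> {2,3}, take 3 (4->3 ok)
  t5 'z' -> {0}, take 0 (3->0 ok)
  t6 'x' -> {2,3}, take 3 (0->3 ok)
  t7 'x' -> {2,3}, take 3 (3->3 ok)
  t8 'z' -> {0}, take 0 (3->0 ok)
  t9 'x' -> {2,3}, take 2 (0->2 ok)
  t10 'y' -> {1,4}, take 4 (2->4 ok)
  t11 'x' -> {2,3}, take 2 (4->2 ok)
  t12 'y' -> {1,4}, take 1 (2->1 ok)
  t13 'y' -> {1,4}, take 4 (1->4 ok)
  t14 'y' -> {1,4}, take 1 (4->1 ok)
  t15 'z' -> {0}, take 0 (1->0 ok)
  t16 'x' -> {2,3}, take 2 (0->2 ok)
  t17 'x' -> {2,3}, take 3 (2->3 ok)
  t18 'x' -> {2,3}, take 3 (3->3 ok)
  t19 'y' -> {1,4}, take 4 (3->4 ok)
  t20 'x' -> {2,3}, take 2 (4->2 ok)
  t21 'y' -> {1,4}, take 1 (2->1 ok)
  t22 'y' -> {1,4}, take 4 (1->4 ok)
  t23 'x' -> {2,3}, take 2 (4->2 ok)
  t24 'y' -> {1,4}, take 4 (2->4 ok)
  t25 'x' -> {2,3}, take 3 (4->3 ok)
  t26 'z' -> {0}, take 0 (3->0 ok)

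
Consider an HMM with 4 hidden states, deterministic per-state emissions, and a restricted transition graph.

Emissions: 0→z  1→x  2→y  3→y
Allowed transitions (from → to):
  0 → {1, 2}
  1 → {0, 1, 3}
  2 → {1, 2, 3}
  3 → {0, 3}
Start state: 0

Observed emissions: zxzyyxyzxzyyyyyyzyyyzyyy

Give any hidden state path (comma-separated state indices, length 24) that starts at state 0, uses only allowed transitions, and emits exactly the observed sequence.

0,1,0,2,2,1,3,0,1,0,2,2,2,2,3,3,0,2,3,3,0,2,2,2

  [0] z  {0}  => 0  start
  [1] x  {1}  => 1  0->1 ok
  [2] z  {0}  => 0  1->0 ok
  [3] y  {2,3}  => 2  0->2 ok
  [4] y  {2,3}  => 2  2->2 ok
  [5] x  {1}  => 1  2->1 ok
  [6] y  {2,3}  => 3  1->3 ok
  [7] z  {0}  => 0  3->0 ok
  [8] x  {1}  => 1  0->1 ok
  [9] z  {0}  => 0  1->0 ok
  [10] y  {2,3}  => 2  0->2 ok
  [11] y  {2,3}  => 2  2->2 ok
  [12] y  {2,3}  => 2  2->2 ok
  [13] y  {2,3}  => 2  2->2 ok
  [14] y  {2,3}  => 3  2->3 ok
  [15] y  {2,3}  => 3  3->3 ok
  [16] z  {0}  => 0  3->0 ok
  [17] y  {2,3}  => 2  0->2 ok
  [18] y  {2,3}  => 3  2->3 ok
  [19] y  {2,3}  => 3  3->3 ok
  [20] z  {0}  => 0  3->0 ok
  [21] y  {2,3}  => 2  0->2 ok
  [22] y  {2,3}  => 2  2->2 ok
  [23] y  {2,3}  => 2  2->2 ok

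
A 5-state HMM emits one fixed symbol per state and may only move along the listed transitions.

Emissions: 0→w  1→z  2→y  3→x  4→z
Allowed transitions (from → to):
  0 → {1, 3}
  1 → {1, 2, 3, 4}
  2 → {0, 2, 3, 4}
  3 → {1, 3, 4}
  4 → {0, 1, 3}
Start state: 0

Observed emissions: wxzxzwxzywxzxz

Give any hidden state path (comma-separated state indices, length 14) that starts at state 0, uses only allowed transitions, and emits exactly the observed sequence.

  [0] w  {0}  => 0  start
  [1] x  {3}  => 3  0->3 ok
  [2] z  {1,4}  => 4  3->4 ok
  [3] x  {3}  => 3  4->3 ok
  [4] z  {1,4}  => 4  3->4 ok
  [5] w  {0}  => 0  4->0 ok
  [6] x  {3}  => 3  0->3 ok
  [7] z  {1,4}  => 1  3->1 ok
  [8] y  {2}  => 2  1->2 ok
  [9] w  {0}  => 0  2->0 ok
  [10] x  {3}  => 3  0->3 ok
  [11] z  {1,4}  => 1  3->1 ok
  [12] x  {3}  => 3  1->3 ok
  [13] z  {1,4}  => 4  3->4 ok

0,3,4,3,4,0,3,1,2,0,3,1,3,4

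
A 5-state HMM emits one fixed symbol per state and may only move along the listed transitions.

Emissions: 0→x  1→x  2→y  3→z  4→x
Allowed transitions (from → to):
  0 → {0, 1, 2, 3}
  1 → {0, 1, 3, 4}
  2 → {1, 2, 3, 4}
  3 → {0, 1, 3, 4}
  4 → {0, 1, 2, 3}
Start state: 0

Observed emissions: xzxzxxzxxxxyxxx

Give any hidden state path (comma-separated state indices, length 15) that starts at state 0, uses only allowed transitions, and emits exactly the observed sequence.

0,3,4,3,1,1,3,0,1,4,0,2,1,1,4

  t0 'x' -> {0,1,4}, take 0 (start)
  t1 'z' -> {3}, take 3 (0->3 ok)
  t2 'x' -> {0,1,4}, take 4 (3->4 ok)
  t3 'z' -> {3}, take 3 (4->3 ok)
  t4 'x' -> {0,1,4}, take 1 (3->1 ok)
  t5 'x' -> {0,1,4}, take 1 (1->1 ok)
  t6 'z' -> {3}, take 3 (1->3 ok)
  t7 'x' -> {0,1,4}, take 0 (3->0 ok)
  t8 'x' -> {0,1,4}, take 1 (0->1 ok)
  t9 'x' -> {0,1,4}, take 4 (1->4 ok)
  t10 'x' -> {0,1,4}, take 0 (4->0 ok)
  t11 'y' -> {2}, take 2 (0->2 ok)
  t12 'x' -> {0,1,4}, take 1 (2->1 ok)
  t13 'x' -> {0,1,4}, take 1 (1->1 ok)
  t14 'x' -> {0,1,4}, take 4 (1->4 ok)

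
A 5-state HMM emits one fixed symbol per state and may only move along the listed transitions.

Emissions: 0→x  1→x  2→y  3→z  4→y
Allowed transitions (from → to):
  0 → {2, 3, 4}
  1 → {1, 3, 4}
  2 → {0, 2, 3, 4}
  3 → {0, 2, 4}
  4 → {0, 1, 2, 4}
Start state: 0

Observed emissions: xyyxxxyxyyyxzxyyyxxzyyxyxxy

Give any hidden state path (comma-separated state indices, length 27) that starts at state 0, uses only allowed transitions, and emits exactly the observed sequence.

  pos 0: x in {0,1}, choose 0; start
  pos 1: y in {2,4}, choose 2; 0->2 ok
  pos 2: y in {2,4}, choose 4; 2->4 ok
  pos 3: x in {0,1}, choose 1; 4->1 ok
  pos 4: x in {0,1}, choose 1; 1->1 ok
  pos 5: x in {0,1}, choose 1; 1->1 ok
  pos 6: y in {2,4}, choose 4; 1->4 ok
  pos 7: x in {0,1}, choose 0; 4->0 ok
  pos 8: y in {2,4}, choose 2; 0->2 ok
  pos 9: y in {2,4}, choose 4; 2->4 ok
  pos 10: y in {2,4}, choose 4; 4->4 ok
  pos 11: x in {0,1}, choose 1; 4->1 ok
  pos 12: z in {3}, choose 3; 1->3 ok
  pos 13: x in {0,1}, choose 0; 3->0 ok
  pos 14: y in {2,4}, choose 2; 0->2 ok
  pos 15: y in {2,4}, choose 2; 2->2 ok
  pos 16: y in {2,4}, choose 4; 2->4 ok
  pos 17: x in {0,1}, choose 1; 4->1 ok
  pos 18: x in {0,1}, choose 1; 1->1 ok
  pos 19: z in {3}, choose 3; 1->3 ok
  pos 20: y in {2,4}, choose 4; 3->4 ok
  pos 21: y in {2,4}, choose 4; 4->4 ok
  pos 22: x in {0,1}, choose 1; 4->1 ok
  pos 23: y in {2,4}, choose 4; 1->4 ok
  pos 24: x in {0,1}, choose 1; 4->1 ok
  pos 25: x in {0,1}, choose 1; 1->1 ok
  pos 26: y in {2,4}, choose 4; 1->4 ok

0,2,4,1,1,1,4,0,2,4,4,1,3,0,2,2,4,1,1,3,4,4,1,4,1,1,4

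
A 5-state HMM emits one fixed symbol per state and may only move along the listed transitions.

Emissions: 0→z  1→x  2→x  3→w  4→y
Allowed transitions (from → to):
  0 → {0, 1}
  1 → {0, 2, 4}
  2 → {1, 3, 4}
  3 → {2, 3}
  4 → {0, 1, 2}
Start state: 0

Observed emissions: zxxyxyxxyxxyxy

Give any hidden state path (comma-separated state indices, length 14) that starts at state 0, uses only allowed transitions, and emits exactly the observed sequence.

0,1,2,4,2,4,1,2,4,2,1,4,1,4

  0: obs=z cand={0} pick 0 [start]
  1: obs=x cand={1,2} pick 1 [0->1 ok]
  2: obs=x cand={1,2} pick 2 [1->2 ok]
  3: obs=y cand={4} pick 4 [2->4 ok]
  4: obs=x cand={1,2} pick 2 [4->2 ok]
  5: obs=y cand={4} pick 4 [2->4 ok]
  6: obs=x cand={1,2} pick 1 [4->1 ok]
  7: obs=x cand={1,2} pick 2 [1->2 ok]
  8: obs=y cand={4} pick 4 [2->4 ok]
  9: obs=x cand={1,2} pick 2 [4->2 ok]
  10: obs=x cand={1,2} pick 1 [2->1 ok]
  11: obs=y cand={4} pick 4 [1->4 ok]
  12: obs=x cand={1,2} pick 1 [4->1 ok]
  13: obs=y cand={4} pick 4 [1->4 ok]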